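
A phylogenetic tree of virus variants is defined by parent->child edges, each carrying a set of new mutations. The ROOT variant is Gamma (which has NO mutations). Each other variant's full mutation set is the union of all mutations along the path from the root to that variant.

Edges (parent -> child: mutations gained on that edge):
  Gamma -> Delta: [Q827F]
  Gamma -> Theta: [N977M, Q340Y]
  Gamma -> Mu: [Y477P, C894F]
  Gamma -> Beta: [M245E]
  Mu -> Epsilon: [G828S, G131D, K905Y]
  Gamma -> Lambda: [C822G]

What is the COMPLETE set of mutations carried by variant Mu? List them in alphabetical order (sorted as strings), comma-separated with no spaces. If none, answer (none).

Answer: C894F,Y477P

Derivation:
At Gamma: gained [] -> total []
At Mu: gained ['Y477P', 'C894F'] -> total ['C894F', 'Y477P']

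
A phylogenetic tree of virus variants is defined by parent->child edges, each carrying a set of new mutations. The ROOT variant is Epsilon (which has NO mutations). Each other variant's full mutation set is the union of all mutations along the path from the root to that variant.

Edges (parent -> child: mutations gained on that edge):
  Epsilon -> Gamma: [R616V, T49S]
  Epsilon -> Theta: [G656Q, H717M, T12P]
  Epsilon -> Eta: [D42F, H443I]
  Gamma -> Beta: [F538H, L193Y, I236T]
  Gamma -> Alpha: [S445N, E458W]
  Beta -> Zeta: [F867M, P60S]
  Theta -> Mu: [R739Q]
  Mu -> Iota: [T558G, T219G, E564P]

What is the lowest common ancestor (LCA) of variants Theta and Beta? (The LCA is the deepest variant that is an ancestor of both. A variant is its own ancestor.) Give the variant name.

Path from root to Theta: Epsilon -> Theta
  ancestors of Theta: {Epsilon, Theta}
Path from root to Beta: Epsilon -> Gamma -> Beta
  ancestors of Beta: {Epsilon, Gamma, Beta}
Common ancestors: {Epsilon}
Walk up from Beta: Beta (not in ancestors of Theta), Gamma (not in ancestors of Theta), Epsilon (in ancestors of Theta)
Deepest common ancestor (LCA) = Epsilon

Answer: Epsilon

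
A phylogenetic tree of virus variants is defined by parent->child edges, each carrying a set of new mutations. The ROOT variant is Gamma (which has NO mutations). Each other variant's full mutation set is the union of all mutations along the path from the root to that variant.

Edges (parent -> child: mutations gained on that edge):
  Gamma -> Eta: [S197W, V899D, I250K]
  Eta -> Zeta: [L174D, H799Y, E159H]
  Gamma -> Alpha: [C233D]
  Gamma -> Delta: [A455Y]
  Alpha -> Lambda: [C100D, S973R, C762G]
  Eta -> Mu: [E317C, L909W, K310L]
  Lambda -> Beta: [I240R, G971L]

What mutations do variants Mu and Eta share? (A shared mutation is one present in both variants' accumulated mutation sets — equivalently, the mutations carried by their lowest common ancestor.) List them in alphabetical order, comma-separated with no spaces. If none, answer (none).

Accumulating mutations along path to Mu:
  At Gamma: gained [] -> total []
  At Eta: gained ['S197W', 'V899D', 'I250K'] -> total ['I250K', 'S197W', 'V899D']
  At Mu: gained ['E317C', 'L909W', 'K310L'] -> total ['E317C', 'I250K', 'K310L', 'L909W', 'S197W', 'V899D']
Mutations(Mu) = ['E317C', 'I250K', 'K310L', 'L909W', 'S197W', 'V899D']
Accumulating mutations along path to Eta:
  At Gamma: gained [] -> total []
  At Eta: gained ['S197W', 'V899D', 'I250K'] -> total ['I250K', 'S197W', 'V899D']
Mutations(Eta) = ['I250K', 'S197W', 'V899D']
Intersection: ['E317C', 'I250K', 'K310L', 'L909W', 'S197W', 'V899D'] ∩ ['I250K', 'S197W', 'V899D'] = ['I250K', 'S197W', 'V899D']

Answer: I250K,S197W,V899D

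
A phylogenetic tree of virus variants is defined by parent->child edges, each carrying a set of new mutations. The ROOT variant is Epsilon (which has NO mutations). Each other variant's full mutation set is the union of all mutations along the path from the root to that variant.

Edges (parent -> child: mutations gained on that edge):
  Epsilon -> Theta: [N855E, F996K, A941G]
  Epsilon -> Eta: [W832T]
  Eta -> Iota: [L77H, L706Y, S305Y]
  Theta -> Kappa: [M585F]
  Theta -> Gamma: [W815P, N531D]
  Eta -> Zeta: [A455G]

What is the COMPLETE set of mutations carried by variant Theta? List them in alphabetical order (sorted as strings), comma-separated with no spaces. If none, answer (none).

Answer: A941G,F996K,N855E

Derivation:
At Epsilon: gained [] -> total []
At Theta: gained ['N855E', 'F996K', 'A941G'] -> total ['A941G', 'F996K', 'N855E']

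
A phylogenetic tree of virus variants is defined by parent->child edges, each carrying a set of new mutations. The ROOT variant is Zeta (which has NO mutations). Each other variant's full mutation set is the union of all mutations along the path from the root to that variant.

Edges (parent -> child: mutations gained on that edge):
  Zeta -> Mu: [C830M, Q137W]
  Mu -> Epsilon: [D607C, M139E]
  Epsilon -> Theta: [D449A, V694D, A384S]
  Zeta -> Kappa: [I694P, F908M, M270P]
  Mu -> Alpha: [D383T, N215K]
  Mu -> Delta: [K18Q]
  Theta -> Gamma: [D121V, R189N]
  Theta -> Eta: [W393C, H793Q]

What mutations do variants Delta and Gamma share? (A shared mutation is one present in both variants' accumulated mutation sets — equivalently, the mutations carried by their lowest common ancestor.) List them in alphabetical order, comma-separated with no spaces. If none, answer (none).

Answer: C830M,Q137W

Derivation:
Accumulating mutations along path to Delta:
  At Zeta: gained [] -> total []
  At Mu: gained ['C830M', 'Q137W'] -> total ['C830M', 'Q137W']
  At Delta: gained ['K18Q'] -> total ['C830M', 'K18Q', 'Q137W']
Mutations(Delta) = ['C830M', 'K18Q', 'Q137W']
Accumulating mutations along path to Gamma:
  At Zeta: gained [] -> total []
  At Mu: gained ['C830M', 'Q137W'] -> total ['C830M', 'Q137W']
  At Epsilon: gained ['D607C', 'M139E'] -> total ['C830M', 'D607C', 'M139E', 'Q137W']
  At Theta: gained ['D449A', 'V694D', 'A384S'] -> total ['A384S', 'C830M', 'D449A', 'D607C', 'M139E', 'Q137W', 'V694D']
  At Gamma: gained ['D121V', 'R189N'] -> total ['A384S', 'C830M', 'D121V', 'D449A', 'D607C', 'M139E', 'Q137W', 'R189N', 'V694D']
Mutations(Gamma) = ['A384S', 'C830M', 'D121V', 'D449A', 'D607C', 'M139E', 'Q137W', 'R189N', 'V694D']
Intersection: ['C830M', 'K18Q', 'Q137W'] ∩ ['A384S', 'C830M', 'D121V', 'D449A', 'D607C', 'M139E', 'Q137W', 'R189N', 'V694D'] = ['C830M', 'Q137W']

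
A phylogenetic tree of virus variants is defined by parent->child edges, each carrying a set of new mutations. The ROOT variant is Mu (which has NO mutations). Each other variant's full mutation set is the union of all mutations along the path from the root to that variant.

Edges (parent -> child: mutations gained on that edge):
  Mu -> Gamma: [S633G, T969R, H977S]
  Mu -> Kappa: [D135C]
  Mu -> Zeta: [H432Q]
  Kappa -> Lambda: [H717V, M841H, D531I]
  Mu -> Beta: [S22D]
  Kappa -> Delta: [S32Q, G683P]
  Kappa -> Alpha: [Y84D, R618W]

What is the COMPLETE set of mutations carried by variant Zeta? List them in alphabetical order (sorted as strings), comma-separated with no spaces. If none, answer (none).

Answer: H432Q

Derivation:
At Mu: gained [] -> total []
At Zeta: gained ['H432Q'] -> total ['H432Q']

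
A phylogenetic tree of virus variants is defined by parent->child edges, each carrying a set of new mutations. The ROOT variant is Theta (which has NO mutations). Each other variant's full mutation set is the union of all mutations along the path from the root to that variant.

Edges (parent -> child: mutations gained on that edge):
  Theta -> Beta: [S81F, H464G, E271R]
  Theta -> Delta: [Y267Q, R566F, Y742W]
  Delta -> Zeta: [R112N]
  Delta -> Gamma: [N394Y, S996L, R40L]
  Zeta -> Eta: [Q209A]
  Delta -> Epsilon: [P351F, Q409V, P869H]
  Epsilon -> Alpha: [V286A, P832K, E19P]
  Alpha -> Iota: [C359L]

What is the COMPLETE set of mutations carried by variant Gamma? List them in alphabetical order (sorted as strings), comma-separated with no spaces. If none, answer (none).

At Theta: gained [] -> total []
At Delta: gained ['Y267Q', 'R566F', 'Y742W'] -> total ['R566F', 'Y267Q', 'Y742W']
At Gamma: gained ['N394Y', 'S996L', 'R40L'] -> total ['N394Y', 'R40L', 'R566F', 'S996L', 'Y267Q', 'Y742W']

Answer: N394Y,R40L,R566F,S996L,Y267Q,Y742W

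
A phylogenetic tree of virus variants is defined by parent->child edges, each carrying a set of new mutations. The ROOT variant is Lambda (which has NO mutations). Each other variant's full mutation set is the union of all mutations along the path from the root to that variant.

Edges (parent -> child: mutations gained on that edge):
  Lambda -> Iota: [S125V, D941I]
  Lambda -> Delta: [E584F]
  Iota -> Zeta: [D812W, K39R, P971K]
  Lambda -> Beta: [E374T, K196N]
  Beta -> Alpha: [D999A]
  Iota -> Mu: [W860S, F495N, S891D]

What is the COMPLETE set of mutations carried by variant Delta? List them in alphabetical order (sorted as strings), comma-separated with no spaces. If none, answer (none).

Answer: E584F

Derivation:
At Lambda: gained [] -> total []
At Delta: gained ['E584F'] -> total ['E584F']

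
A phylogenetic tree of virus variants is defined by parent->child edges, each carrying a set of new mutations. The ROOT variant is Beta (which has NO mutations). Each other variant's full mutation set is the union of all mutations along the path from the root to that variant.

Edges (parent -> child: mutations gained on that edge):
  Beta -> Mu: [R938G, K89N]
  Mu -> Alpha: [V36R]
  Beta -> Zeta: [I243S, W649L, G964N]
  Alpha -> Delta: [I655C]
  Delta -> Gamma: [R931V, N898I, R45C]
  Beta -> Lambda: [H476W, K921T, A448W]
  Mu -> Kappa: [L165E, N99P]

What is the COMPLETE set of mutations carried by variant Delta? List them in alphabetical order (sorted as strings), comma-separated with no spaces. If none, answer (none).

Answer: I655C,K89N,R938G,V36R

Derivation:
At Beta: gained [] -> total []
At Mu: gained ['R938G', 'K89N'] -> total ['K89N', 'R938G']
At Alpha: gained ['V36R'] -> total ['K89N', 'R938G', 'V36R']
At Delta: gained ['I655C'] -> total ['I655C', 'K89N', 'R938G', 'V36R']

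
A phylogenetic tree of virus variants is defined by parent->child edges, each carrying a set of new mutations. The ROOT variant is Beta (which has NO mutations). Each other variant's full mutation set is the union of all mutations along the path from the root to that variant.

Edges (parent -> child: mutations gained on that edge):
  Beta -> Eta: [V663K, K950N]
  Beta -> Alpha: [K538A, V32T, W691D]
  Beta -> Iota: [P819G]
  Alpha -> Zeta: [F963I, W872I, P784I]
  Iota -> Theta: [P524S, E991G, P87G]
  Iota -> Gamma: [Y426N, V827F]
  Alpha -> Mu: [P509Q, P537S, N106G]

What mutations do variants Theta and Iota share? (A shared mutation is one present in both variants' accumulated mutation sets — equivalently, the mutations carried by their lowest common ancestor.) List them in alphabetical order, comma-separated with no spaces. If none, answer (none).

Accumulating mutations along path to Theta:
  At Beta: gained [] -> total []
  At Iota: gained ['P819G'] -> total ['P819G']
  At Theta: gained ['P524S', 'E991G', 'P87G'] -> total ['E991G', 'P524S', 'P819G', 'P87G']
Mutations(Theta) = ['E991G', 'P524S', 'P819G', 'P87G']
Accumulating mutations along path to Iota:
  At Beta: gained [] -> total []
  At Iota: gained ['P819G'] -> total ['P819G']
Mutations(Iota) = ['P819G']
Intersection: ['E991G', 'P524S', 'P819G', 'P87G'] ∩ ['P819G'] = ['P819G']

Answer: P819G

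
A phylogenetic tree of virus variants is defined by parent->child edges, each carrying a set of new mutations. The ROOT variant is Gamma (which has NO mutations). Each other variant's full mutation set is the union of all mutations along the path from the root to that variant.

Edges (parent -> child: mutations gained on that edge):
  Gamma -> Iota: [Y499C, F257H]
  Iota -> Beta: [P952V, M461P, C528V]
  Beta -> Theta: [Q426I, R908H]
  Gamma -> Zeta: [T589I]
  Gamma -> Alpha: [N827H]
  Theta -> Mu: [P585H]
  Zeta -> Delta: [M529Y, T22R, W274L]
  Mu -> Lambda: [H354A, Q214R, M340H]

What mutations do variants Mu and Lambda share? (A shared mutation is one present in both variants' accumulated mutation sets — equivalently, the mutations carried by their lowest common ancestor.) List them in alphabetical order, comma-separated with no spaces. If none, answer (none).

Answer: C528V,F257H,M461P,P585H,P952V,Q426I,R908H,Y499C

Derivation:
Accumulating mutations along path to Mu:
  At Gamma: gained [] -> total []
  At Iota: gained ['Y499C', 'F257H'] -> total ['F257H', 'Y499C']
  At Beta: gained ['P952V', 'M461P', 'C528V'] -> total ['C528V', 'F257H', 'M461P', 'P952V', 'Y499C']
  At Theta: gained ['Q426I', 'R908H'] -> total ['C528V', 'F257H', 'M461P', 'P952V', 'Q426I', 'R908H', 'Y499C']
  At Mu: gained ['P585H'] -> total ['C528V', 'F257H', 'M461P', 'P585H', 'P952V', 'Q426I', 'R908H', 'Y499C']
Mutations(Mu) = ['C528V', 'F257H', 'M461P', 'P585H', 'P952V', 'Q426I', 'R908H', 'Y499C']
Accumulating mutations along path to Lambda:
  At Gamma: gained [] -> total []
  At Iota: gained ['Y499C', 'F257H'] -> total ['F257H', 'Y499C']
  At Beta: gained ['P952V', 'M461P', 'C528V'] -> total ['C528V', 'F257H', 'M461P', 'P952V', 'Y499C']
  At Theta: gained ['Q426I', 'R908H'] -> total ['C528V', 'F257H', 'M461P', 'P952V', 'Q426I', 'R908H', 'Y499C']
  At Mu: gained ['P585H'] -> total ['C528V', 'F257H', 'M461P', 'P585H', 'P952V', 'Q426I', 'R908H', 'Y499C']
  At Lambda: gained ['H354A', 'Q214R', 'M340H'] -> total ['C528V', 'F257H', 'H354A', 'M340H', 'M461P', 'P585H', 'P952V', 'Q214R', 'Q426I', 'R908H', 'Y499C']
Mutations(Lambda) = ['C528V', 'F257H', 'H354A', 'M340H', 'M461P', 'P585H', 'P952V', 'Q214R', 'Q426I', 'R908H', 'Y499C']
Intersection: ['C528V', 'F257H', 'M461P', 'P585H', 'P952V', 'Q426I', 'R908H', 'Y499C'] ∩ ['C528V', 'F257H', 'H354A', 'M340H', 'M461P', 'P585H', 'P952V', 'Q214R', 'Q426I', 'R908H', 'Y499C'] = ['C528V', 'F257H', 'M461P', 'P585H', 'P952V', 'Q426I', 'R908H', 'Y499C']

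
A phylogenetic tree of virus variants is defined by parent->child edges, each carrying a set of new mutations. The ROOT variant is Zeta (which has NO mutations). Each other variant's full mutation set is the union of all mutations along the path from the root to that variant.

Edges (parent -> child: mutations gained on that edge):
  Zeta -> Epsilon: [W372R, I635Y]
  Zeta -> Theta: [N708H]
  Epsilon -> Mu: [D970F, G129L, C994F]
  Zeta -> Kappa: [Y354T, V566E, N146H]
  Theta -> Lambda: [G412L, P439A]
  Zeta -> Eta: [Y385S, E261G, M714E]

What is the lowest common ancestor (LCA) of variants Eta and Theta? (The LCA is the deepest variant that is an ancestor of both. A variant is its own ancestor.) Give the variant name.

Answer: Zeta

Derivation:
Path from root to Eta: Zeta -> Eta
  ancestors of Eta: {Zeta, Eta}
Path from root to Theta: Zeta -> Theta
  ancestors of Theta: {Zeta, Theta}
Common ancestors: {Zeta}
Walk up from Theta: Theta (not in ancestors of Eta), Zeta (in ancestors of Eta)
Deepest common ancestor (LCA) = Zeta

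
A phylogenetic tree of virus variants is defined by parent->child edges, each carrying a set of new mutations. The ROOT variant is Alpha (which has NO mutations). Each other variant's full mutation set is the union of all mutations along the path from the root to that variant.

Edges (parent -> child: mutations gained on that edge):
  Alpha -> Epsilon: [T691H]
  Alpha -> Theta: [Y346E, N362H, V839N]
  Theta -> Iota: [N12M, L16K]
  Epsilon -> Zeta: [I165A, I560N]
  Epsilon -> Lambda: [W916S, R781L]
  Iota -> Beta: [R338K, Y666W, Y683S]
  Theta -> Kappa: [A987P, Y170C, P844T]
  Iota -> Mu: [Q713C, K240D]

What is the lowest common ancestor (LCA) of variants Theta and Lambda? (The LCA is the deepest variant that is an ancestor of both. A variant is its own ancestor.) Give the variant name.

Path from root to Theta: Alpha -> Theta
  ancestors of Theta: {Alpha, Theta}
Path from root to Lambda: Alpha -> Epsilon -> Lambda
  ancestors of Lambda: {Alpha, Epsilon, Lambda}
Common ancestors: {Alpha}
Walk up from Lambda: Lambda (not in ancestors of Theta), Epsilon (not in ancestors of Theta), Alpha (in ancestors of Theta)
Deepest common ancestor (LCA) = Alpha

Answer: Alpha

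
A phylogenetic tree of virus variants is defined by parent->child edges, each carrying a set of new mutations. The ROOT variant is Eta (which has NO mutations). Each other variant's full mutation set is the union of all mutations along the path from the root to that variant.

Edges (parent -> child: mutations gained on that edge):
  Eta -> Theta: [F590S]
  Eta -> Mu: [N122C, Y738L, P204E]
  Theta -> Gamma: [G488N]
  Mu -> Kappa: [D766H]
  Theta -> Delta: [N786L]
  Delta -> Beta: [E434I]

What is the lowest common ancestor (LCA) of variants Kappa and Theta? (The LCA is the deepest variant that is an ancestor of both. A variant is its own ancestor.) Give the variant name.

Path from root to Kappa: Eta -> Mu -> Kappa
  ancestors of Kappa: {Eta, Mu, Kappa}
Path from root to Theta: Eta -> Theta
  ancestors of Theta: {Eta, Theta}
Common ancestors: {Eta}
Walk up from Theta: Theta (not in ancestors of Kappa), Eta (in ancestors of Kappa)
Deepest common ancestor (LCA) = Eta

Answer: Eta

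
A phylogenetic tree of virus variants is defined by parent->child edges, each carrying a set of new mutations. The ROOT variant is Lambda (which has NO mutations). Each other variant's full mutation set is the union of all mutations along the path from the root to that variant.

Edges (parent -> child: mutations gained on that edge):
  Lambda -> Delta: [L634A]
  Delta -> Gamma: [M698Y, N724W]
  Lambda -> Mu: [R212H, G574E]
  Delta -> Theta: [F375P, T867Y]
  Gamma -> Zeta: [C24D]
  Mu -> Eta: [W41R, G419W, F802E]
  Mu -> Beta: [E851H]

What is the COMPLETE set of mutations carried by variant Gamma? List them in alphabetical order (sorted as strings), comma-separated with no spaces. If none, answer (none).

At Lambda: gained [] -> total []
At Delta: gained ['L634A'] -> total ['L634A']
At Gamma: gained ['M698Y', 'N724W'] -> total ['L634A', 'M698Y', 'N724W']

Answer: L634A,M698Y,N724W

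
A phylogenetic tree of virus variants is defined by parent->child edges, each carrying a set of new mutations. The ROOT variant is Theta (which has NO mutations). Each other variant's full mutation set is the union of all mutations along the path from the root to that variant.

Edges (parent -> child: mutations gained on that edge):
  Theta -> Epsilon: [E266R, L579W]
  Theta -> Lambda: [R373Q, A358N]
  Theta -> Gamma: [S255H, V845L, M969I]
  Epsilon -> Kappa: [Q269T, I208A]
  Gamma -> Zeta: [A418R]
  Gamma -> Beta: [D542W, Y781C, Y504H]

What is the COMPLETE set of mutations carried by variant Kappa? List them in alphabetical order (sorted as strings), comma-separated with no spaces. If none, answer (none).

Answer: E266R,I208A,L579W,Q269T

Derivation:
At Theta: gained [] -> total []
At Epsilon: gained ['E266R', 'L579W'] -> total ['E266R', 'L579W']
At Kappa: gained ['Q269T', 'I208A'] -> total ['E266R', 'I208A', 'L579W', 'Q269T']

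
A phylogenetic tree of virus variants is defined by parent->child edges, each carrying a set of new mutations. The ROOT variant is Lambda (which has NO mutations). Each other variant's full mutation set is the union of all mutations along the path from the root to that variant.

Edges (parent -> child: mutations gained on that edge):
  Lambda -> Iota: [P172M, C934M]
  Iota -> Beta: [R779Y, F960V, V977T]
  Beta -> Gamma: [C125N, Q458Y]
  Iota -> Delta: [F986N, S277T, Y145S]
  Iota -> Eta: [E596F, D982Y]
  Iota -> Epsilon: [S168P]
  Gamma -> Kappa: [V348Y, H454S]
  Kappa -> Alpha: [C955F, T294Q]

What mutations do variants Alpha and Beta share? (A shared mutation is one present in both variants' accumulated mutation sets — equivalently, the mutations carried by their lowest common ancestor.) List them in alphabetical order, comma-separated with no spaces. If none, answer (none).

Answer: C934M,F960V,P172M,R779Y,V977T

Derivation:
Accumulating mutations along path to Alpha:
  At Lambda: gained [] -> total []
  At Iota: gained ['P172M', 'C934M'] -> total ['C934M', 'P172M']
  At Beta: gained ['R779Y', 'F960V', 'V977T'] -> total ['C934M', 'F960V', 'P172M', 'R779Y', 'V977T']
  At Gamma: gained ['C125N', 'Q458Y'] -> total ['C125N', 'C934M', 'F960V', 'P172M', 'Q458Y', 'R779Y', 'V977T']
  At Kappa: gained ['V348Y', 'H454S'] -> total ['C125N', 'C934M', 'F960V', 'H454S', 'P172M', 'Q458Y', 'R779Y', 'V348Y', 'V977T']
  At Alpha: gained ['C955F', 'T294Q'] -> total ['C125N', 'C934M', 'C955F', 'F960V', 'H454S', 'P172M', 'Q458Y', 'R779Y', 'T294Q', 'V348Y', 'V977T']
Mutations(Alpha) = ['C125N', 'C934M', 'C955F', 'F960V', 'H454S', 'P172M', 'Q458Y', 'R779Y', 'T294Q', 'V348Y', 'V977T']
Accumulating mutations along path to Beta:
  At Lambda: gained [] -> total []
  At Iota: gained ['P172M', 'C934M'] -> total ['C934M', 'P172M']
  At Beta: gained ['R779Y', 'F960V', 'V977T'] -> total ['C934M', 'F960V', 'P172M', 'R779Y', 'V977T']
Mutations(Beta) = ['C934M', 'F960V', 'P172M', 'R779Y', 'V977T']
Intersection: ['C125N', 'C934M', 'C955F', 'F960V', 'H454S', 'P172M', 'Q458Y', 'R779Y', 'T294Q', 'V348Y', 'V977T'] ∩ ['C934M', 'F960V', 'P172M', 'R779Y', 'V977T'] = ['C934M', 'F960V', 'P172M', 'R779Y', 'V977T']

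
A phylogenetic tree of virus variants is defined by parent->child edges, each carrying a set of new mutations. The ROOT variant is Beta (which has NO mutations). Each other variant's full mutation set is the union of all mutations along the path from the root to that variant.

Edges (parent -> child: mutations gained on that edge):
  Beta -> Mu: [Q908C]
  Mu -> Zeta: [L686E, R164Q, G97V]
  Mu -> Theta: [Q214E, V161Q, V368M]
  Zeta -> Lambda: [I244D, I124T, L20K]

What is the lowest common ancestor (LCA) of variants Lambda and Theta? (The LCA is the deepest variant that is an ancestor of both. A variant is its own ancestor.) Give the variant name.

Path from root to Lambda: Beta -> Mu -> Zeta -> Lambda
  ancestors of Lambda: {Beta, Mu, Zeta, Lambda}
Path from root to Theta: Beta -> Mu -> Theta
  ancestors of Theta: {Beta, Mu, Theta}
Common ancestors: {Beta, Mu}
Walk up from Theta: Theta (not in ancestors of Lambda), Mu (in ancestors of Lambda), Beta (in ancestors of Lambda)
Deepest common ancestor (LCA) = Mu

Answer: Mu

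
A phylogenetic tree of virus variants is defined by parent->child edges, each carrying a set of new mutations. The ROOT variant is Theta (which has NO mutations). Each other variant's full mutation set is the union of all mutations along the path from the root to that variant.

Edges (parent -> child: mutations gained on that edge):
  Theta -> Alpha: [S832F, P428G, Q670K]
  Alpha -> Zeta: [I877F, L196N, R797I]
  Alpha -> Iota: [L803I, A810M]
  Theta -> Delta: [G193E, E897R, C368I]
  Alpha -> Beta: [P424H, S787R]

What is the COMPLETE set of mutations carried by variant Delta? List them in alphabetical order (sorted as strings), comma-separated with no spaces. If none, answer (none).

Answer: C368I,E897R,G193E

Derivation:
At Theta: gained [] -> total []
At Delta: gained ['G193E', 'E897R', 'C368I'] -> total ['C368I', 'E897R', 'G193E']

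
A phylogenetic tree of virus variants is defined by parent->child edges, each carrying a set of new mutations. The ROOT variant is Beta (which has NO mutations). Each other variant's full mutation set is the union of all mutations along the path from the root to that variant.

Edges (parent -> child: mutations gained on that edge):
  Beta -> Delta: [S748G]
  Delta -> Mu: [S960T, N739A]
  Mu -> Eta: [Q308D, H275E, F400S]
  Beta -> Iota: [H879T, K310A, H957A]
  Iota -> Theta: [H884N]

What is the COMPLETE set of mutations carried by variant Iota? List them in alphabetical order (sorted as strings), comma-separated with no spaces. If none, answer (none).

At Beta: gained [] -> total []
At Iota: gained ['H879T', 'K310A', 'H957A'] -> total ['H879T', 'H957A', 'K310A']

Answer: H879T,H957A,K310A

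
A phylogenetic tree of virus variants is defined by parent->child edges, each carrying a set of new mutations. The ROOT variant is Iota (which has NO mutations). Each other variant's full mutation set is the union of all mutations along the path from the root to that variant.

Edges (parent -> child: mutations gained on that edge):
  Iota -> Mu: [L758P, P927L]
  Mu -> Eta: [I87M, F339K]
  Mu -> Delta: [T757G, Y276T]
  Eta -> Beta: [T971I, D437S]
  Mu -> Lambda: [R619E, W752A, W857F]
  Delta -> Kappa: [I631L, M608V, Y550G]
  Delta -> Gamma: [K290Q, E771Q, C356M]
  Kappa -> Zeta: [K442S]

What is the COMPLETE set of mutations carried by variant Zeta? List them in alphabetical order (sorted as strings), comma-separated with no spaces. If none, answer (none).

Answer: I631L,K442S,L758P,M608V,P927L,T757G,Y276T,Y550G

Derivation:
At Iota: gained [] -> total []
At Mu: gained ['L758P', 'P927L'] -> total ['L758P', 'P927L']
At Delta: gained ['T757G', 'Y276T'] -> total ['L758P', 'P927L', 'T757G', 'Y276T']
At Kappa: gained ['I631L', 'M608V', 'Y550G'] -> total ['I631L', 'L758P', 'M608V', 'P927L', 'T757G', 'Y276T', 'Y550G']
At Zeta: gained ['K442S'] -> total ['I631L', 'K442S', 'L758P', 'M608V', 'P927L', 'T757G', 'Y276T', 'Y550G']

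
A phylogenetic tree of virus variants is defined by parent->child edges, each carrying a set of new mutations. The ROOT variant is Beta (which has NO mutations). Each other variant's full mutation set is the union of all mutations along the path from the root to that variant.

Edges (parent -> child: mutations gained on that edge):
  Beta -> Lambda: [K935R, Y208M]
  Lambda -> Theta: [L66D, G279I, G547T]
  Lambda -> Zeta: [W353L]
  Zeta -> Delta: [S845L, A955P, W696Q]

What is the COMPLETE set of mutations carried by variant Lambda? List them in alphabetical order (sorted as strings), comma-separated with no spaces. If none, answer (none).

Answer: K935R,Y208M

Derivation:
At Beta: gained [] -> total []
At Lambda: gained ['K935R', 'Y208M'] -> total ['K935R', 'Y208M']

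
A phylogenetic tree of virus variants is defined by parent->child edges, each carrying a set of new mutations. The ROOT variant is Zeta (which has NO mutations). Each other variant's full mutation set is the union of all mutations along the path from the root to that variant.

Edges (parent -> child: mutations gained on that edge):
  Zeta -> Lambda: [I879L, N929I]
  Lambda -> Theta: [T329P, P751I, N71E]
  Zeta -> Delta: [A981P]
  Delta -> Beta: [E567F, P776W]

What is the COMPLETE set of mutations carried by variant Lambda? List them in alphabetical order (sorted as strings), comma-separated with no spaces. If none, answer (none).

Answer: I879L,N929I

Derivation:
At Zeta: gained [] -> total []
At Lambda: gained ['I879L', 'N929I'] -> total ['I879L', 'N929I']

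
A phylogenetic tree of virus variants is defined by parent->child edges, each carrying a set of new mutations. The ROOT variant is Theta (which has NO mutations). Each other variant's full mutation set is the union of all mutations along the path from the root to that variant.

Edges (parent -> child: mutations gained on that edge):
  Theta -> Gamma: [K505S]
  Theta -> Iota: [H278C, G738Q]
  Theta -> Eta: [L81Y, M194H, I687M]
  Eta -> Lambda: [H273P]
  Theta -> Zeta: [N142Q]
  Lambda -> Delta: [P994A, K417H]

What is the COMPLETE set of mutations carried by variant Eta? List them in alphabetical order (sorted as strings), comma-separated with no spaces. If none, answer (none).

Answer: I687M,L81Y,M194H

Derivation:
At Theta: gained [] -> total []
At Eta: gained ['L81Y', 'M194H', 'I687M'] -> total ['I687M', 'L81Y', 'M194H']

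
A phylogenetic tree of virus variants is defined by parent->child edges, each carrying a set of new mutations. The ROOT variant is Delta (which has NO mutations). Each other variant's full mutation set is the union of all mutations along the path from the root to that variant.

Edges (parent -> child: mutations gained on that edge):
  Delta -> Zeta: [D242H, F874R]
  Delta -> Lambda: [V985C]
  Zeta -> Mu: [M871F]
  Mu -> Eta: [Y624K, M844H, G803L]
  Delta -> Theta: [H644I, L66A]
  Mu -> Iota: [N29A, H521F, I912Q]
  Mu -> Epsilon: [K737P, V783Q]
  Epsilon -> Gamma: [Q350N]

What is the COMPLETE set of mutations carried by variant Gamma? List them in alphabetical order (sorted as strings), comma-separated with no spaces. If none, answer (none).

At Delta: gained [] -> total []
At Zeta: gained ['D242H', 'F874R'] -> total ['D242H', 'F874R']
At Mu: gained ['M871F'] -> total ['D242H', 'F874R', 'M871F']
At Epsilon: gained ['K737P', 'V783Q'] -> total ['D242H', 'F874R', 'K737P', 'M871F', 'V783Q']
At Gamma: gained ['Q350N'] -> total ['D242H', 'F874R', 'K737P', 'M871F', 'Q350N', 'V783Q']

Answer: D242H,F874R,K737P,M871F,Q350N,V783Q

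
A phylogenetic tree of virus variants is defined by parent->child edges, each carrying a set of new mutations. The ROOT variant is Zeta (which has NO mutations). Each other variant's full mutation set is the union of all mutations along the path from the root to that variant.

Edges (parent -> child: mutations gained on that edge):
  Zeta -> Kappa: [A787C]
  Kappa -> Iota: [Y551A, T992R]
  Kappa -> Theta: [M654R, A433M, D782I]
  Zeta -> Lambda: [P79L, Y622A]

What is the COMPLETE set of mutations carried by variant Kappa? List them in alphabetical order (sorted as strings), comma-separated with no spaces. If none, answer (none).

Answer: A787C

Derivation:
At Zeta: gained [] -> total []
At Kappa: gained ['A787C'] -> total ['A787C']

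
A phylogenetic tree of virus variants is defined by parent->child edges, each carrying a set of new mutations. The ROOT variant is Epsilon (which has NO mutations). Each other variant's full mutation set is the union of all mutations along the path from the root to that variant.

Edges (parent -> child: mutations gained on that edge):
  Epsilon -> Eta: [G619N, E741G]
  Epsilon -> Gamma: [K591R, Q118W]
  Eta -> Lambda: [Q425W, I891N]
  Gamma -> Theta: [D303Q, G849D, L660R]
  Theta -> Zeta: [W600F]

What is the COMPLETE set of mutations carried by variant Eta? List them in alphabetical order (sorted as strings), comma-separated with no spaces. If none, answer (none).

At Epsilon: gained [] -> total []
At Eta: gained ['G619N', 'E741G'] -> total ['E741G', 'G619N']

Answer: E741G,G619N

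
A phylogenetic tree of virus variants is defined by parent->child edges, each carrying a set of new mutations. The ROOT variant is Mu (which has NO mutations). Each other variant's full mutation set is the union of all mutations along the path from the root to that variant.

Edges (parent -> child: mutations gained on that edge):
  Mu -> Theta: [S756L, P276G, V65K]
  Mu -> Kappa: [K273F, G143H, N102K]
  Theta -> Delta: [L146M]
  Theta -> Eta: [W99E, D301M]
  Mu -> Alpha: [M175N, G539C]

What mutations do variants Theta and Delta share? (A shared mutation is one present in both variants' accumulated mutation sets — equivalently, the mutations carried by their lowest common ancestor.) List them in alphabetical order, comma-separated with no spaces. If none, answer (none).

Answer: P276G,S756L,V65K

Derivation:
Accumulating mutations along path to Theta:
  At Mu: gained [] -> total []
  At Theta: gained ['S756L', 'P276G', 'V65K'] -> total ['P276G', 'S756L', 'V65K']
Mutations(Theta) = ['P276G', 'S756L', 'V65K']
Accumulating mutations along path to Delta:
  At Mu: gained [] -> total []
  At Theta: gained ['S756L', 'P276G', 'V65K'] -> total ['P276G', 'S756L', 'V65K']
  At Delta: gained ['L146M'] -> total ['L146M', 'P276G', 'S756L', 'V65K']
Mutations(Delta) = ['L146M', 'P276G', 'S756L', 'V65K']
Intersection: ['P276G', 'S756L', 'V65K'] ∩ ['L146M', 'P276G', 'S756L', 'V65K'] = ['P276G', 'S756L', 'V65K']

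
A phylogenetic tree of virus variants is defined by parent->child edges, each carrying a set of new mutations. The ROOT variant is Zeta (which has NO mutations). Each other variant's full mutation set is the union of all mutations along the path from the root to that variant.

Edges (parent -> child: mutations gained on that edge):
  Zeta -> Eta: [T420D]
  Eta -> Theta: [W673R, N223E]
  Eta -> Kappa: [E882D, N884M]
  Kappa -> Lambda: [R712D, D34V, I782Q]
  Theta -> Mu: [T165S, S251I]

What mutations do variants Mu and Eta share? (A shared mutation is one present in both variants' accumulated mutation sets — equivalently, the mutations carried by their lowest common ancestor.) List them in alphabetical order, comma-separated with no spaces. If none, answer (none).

Accumulating mutations along path to Mu:
  At Zeta: gained [] -> total []
  At Eta: gained ['T420D'] -> total ['T420D']
  At Theta: gained ['W673R', 'N223E'] -> total ['N223E', 'T420D', 'W673R']
  At Mu: gained ['T165S', 'S251I'] -> total ['N223E', 'S251I', 'T165S', 'T420D', 'W673R']
Mutations(Mu) = ['N223E', 'S251I', 'T165S', 'T420D', 'W673R']
Accumulating mutations along path to Eta:
  At Zeta: gained [] -> total []
  At Eta: gained ['T420D'] -> total ['T420D']
Mutations(Eta) = ['T420D']
Intersection: ['N223E', 'S251I', 'T165S', 'T420D', 'W673R'] ∩ ['T420D'] = ['T420D']

Answer: T420D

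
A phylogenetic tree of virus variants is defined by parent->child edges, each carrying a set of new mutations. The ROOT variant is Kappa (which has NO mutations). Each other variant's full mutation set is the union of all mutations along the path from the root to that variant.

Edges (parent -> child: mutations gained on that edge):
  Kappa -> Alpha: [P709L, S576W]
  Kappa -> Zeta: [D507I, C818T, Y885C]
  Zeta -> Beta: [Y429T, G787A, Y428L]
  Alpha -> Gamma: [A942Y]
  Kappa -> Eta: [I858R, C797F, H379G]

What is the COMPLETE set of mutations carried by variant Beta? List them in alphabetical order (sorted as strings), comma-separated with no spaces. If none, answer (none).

At Kappa: gained [] -> total []
At Zeta: gained ['D507I', 'C818T', 'Y885C'] -> total ['C818T', 'D507I', 'Y885C']
At Beta: gained ['Y429T', 'G787A', 'Y428L'] -> total ['C818T', 'D507I', 'G787A', 'Y428L', 'Y429T', 'Y885C']

Answer: C818T,D507I,G787A,Y428L,Y429T,Y885C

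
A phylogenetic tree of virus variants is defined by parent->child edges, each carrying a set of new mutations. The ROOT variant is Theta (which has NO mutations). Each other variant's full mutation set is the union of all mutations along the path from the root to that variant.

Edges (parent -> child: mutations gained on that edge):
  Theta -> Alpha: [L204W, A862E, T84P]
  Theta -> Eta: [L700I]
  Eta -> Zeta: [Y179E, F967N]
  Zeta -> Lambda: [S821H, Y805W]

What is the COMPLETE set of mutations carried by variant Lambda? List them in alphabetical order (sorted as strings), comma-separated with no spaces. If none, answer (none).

At Theta: gained [] -> total []
At Eta: gained ['L700I'] -> total ['L700I']
At Zeta: gained ['Y179E', 'F967N'] -> total ['F967N', 'L700I', 'Y179E']
At Lambda: gained ['S821H', 'Y805W'] -> total ['F967N', 'L700I', 'S821H', 'Y179E', 'Y805W']

Answer: F967N,L700I,S821H,Y179E,Y805W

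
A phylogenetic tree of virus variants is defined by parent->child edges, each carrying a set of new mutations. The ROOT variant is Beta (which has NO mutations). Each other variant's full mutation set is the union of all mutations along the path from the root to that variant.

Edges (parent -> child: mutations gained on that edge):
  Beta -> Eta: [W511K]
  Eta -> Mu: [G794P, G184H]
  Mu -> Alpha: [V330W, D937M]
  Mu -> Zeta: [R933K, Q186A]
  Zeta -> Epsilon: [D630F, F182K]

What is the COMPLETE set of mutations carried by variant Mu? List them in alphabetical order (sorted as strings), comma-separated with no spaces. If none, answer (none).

Answer: G184H,G794P,W511K

Derivation:
At Beta: gained [] -> total []
At Eta: gained ['W511K'] -> total ['W511K']
At Mu: gained ['G794P', 'G184H'] -> total ['G184H', 'G794P', 'W511K']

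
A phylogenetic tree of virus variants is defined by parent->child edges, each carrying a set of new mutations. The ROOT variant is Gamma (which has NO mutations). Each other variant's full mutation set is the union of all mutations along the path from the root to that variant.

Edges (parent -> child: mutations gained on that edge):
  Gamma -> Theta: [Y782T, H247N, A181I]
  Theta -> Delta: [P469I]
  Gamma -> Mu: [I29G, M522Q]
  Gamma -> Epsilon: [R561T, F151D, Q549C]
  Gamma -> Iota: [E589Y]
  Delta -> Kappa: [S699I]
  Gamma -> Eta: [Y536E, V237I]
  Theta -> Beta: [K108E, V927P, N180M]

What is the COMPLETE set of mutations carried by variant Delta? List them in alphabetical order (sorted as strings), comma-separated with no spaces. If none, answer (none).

Answer: A181I,H247N,P469I,Y782T

Derivation:
At Gamma: gained [] -> total []
At Theta: gained ['Y782T', 'H247N', 'A181I'] -> total ['A181I', 'H247N', 'Y782T']
At Delta: gained ['P469I'] -> total ['A181I', 'H247N', 'P469I', 'Y782T']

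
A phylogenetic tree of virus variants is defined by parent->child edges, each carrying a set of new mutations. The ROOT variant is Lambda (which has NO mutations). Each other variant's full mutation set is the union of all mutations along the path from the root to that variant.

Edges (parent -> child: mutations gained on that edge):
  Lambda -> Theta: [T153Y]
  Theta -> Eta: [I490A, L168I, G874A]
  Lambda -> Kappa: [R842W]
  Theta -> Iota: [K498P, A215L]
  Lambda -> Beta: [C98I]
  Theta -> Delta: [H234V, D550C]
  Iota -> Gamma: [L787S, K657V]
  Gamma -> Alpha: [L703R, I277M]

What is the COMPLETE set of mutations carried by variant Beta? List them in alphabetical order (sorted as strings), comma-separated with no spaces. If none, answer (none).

At Lambda: gained [] -> total []
At Beta: gained ['C98I'] -> total ['C98I']

Answer: C98I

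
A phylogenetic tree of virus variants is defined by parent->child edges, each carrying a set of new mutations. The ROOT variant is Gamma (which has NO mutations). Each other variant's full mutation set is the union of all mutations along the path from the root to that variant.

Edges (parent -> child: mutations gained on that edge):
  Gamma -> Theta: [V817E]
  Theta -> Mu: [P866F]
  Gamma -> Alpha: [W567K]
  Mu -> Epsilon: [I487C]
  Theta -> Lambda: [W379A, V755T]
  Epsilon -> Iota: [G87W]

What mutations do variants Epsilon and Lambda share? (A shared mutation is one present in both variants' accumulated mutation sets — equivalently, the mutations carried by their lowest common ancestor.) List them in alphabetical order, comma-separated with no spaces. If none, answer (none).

Answer: V817E

Derivation:
Accumulating mutations along path to Epsilon:
  At Gamma: gained [] -> total []
  At Theta: gained ['V817E'] -> total ['V817E']
  At Mu: gained ['P866F'] -> total ['P866F', 'V817E']
  At Epsilon: gained ['I487C'] -> total ['I487C', 'P866F', 'V817E']
Mutations(Epsilon) = ['I487C', 'P866F', 'V817E']
Accumulating mutations along path to Lambda:
  At Gamma: gained [] -> total []
  At Theta: gained ['V817E'] -> total ['V817E']
  At Lambda: gained ['W379A', 'V755T'] -> total ['V755T', 'V817E', 'W379A']
Mutations(Lambda) = ['V755T', 'V817E', 'W379A']
Intersection: ['I487C', 'P866F', 'V817E'] ∩ ['V755T', 'V817E', 'W379A'] = ['V817E']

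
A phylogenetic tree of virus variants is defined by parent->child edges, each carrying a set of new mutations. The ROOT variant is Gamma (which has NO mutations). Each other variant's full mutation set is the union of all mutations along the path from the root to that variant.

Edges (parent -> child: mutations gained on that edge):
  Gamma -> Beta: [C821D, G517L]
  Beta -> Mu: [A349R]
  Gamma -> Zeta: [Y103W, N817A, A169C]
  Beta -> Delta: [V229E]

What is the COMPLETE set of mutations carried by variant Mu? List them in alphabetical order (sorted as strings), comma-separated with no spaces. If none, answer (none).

Answer: A349R,C821D,G517L

Derivation:
At Gamma: gained [] -> total []
At Beta: gained ['C821D', 'G517L'] -> total ['C821D', 'G517L']
At Mu: gained ['A349R'] -> total ['A349R', 'C821D', 'G517L']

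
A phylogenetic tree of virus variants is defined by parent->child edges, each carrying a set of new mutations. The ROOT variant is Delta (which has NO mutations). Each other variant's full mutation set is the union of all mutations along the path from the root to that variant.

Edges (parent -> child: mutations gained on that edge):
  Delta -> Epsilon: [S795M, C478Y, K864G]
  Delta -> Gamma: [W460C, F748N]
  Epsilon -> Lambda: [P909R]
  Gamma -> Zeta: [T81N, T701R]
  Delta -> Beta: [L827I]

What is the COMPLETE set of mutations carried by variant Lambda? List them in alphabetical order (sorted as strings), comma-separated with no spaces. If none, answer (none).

Answer: C478Y,K864G,P909R,S795M

Derivation:
At Delta: gained [] -> total []
At Epsilon: gained ['S795M', 'C478Y', 'K864G'] -> total ['C478Y', 'K864G', 'S795M']
At Lambda: gained ['P909R'] -> total ['C478Y', 'K864G', 'P909R', 'S795M']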